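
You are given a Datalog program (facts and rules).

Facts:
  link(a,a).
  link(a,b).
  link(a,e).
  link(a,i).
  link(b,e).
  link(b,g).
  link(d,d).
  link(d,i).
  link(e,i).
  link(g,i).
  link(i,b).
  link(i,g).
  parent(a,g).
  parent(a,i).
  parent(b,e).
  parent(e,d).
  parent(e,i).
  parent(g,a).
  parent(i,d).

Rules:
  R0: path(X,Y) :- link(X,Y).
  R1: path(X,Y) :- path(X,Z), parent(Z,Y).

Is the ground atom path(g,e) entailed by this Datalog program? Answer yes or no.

round 1: derive path(a,a) via R0 from link(a,a)
round 1: derive path(a,b) via R0 from link(a,b)
round 1: derive path(a,e) via R0 from link(a,e)
round 1: derive path(a,i) via R0 from link(a,i)
round 1: derive path(b,e) via R0 from link(b,e)
round 1: derive path(b,g) via R0 from link(b,g)
round 1: derive path(d,d) via R0 from link(d,d)
round 1: derive path(d,i) via R0 from link(d,i)
round 1: derive path(e,i) via R0 from link(e,i)
round 1: derive path(g,i) via R0 from link(g,i)
round 1: derive path(i,b) via R0 from link(i,b)
round 1: derive path(i,g) via R0 from link(i,g)
round 2: derive path(a,d) via R1 from path(a,e), parent(e,d)
round 2: derive path(a,g) via R1 from path(a,a), parent(a,g)
round 2: derive path(b,a) via R1 from path(b,g), parent(g,a)
round 2: derive path(b,d) via R1 from path(b,e), parent(e,d)
round 2: derive path(b,i) via R1 from path(b,e), parent(e,i)
round 2: derive path(e,d) via R1 from path(e,i), parent(i,d)
round 2: derive path(g,d) via R1 from path(g,i), parent(i,d)
round 2: derive path(i,a) via R1 from path(i,g), parent(g,a)
round 2: derive path(i,e) via R1 from path(i,b), parent(b,e)
round 3: derive path(i,d) via R1 from path(i,e), parent(e,d)
round 3: derive path(i,i) via R1 from path(i,a), parent(a,i)

no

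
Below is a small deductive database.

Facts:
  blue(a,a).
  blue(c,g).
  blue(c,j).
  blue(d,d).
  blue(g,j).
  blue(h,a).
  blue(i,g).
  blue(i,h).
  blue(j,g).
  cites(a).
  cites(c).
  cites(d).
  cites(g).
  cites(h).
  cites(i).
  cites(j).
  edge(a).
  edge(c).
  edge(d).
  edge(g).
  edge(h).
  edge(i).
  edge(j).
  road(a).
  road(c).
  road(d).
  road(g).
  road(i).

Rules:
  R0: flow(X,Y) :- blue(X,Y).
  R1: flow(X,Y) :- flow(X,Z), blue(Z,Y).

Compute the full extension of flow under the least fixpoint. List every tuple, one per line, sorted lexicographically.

flow(a,a)
flow(c,g)
flow(c,j)
flow(d,d)
flow(g,g)
flow(g,j)
flow(h,a)
flow(i,a)
flow(i,g)
flow(i,h)
flow(i,j)
flow(j,g)
flow(j,j)

round 1: derive flow(a,a) via R0 from blue(a,a)
round 1: derive flow(c,g) via R0 from blue(c,g)
round 1: derive flow(c,j) via R0 from blue(c,j)
round 1: derive flow(d,d) via R0 from blue(d,d)
round 1: derive flow(g,j) via R0 from blue(g,j)
round 1: derive flow(h,a) via R0 from blue(h,a)
round 1: derive flow(i,g) via R0 from blue(i,g)
round 1: derive flow(i,h) via R0 from blue(i,h)
round 1: derive flow(j,g) via R0 from blue(j,g)
round 2: derive flow(g,g) via R1 from flow(g,j), blue(j,g)
round 2: derive flow(i,a) via R1 from flow(i,h), blue(h,a)
round 2: derive flow(i,j) via R1 from flow(i,g), blue(g,j)
round 2: derive flow(j,j) via R1 from flow(j,g), blue(g,j)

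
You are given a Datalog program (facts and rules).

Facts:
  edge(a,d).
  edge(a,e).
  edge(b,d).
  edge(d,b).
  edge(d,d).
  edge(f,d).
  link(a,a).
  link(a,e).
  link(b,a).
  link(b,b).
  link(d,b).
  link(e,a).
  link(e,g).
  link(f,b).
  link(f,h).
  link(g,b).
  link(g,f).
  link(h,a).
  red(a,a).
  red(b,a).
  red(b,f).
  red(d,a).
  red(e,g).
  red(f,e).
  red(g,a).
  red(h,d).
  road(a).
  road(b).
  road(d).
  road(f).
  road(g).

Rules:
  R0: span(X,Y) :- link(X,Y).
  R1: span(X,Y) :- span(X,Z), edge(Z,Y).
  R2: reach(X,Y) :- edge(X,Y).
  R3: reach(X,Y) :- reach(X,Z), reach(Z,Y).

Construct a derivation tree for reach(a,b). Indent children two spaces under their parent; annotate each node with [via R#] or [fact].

round 1: derive reach(a,d) via R2 from edge(a,d)
round 1: derive reach(a,e) via R2 from edge(a,e)
round 1: derive reach(b,d) via R2 from edge(b,d)
round 1: derive reach(d,b) via R2 from edge(d,b)
round 1: derive reach(d,d) via R2 from edge(d,d)
round 1: derive reach(f,d) via R2 from edge(f,d)
round 2: derive reach(a,b) via R3 from reach(a,d), reach(d,b)
round 2: derive reach(b,b) via R3 from reach(b,d), reach(d,b)
round 2: derive reach(f,b) via R3 from reach(f,d), reach(d,b)

reach(a,b)  [via R3]
  reach(a,d)  [via R2]
    edge(a,d)  [fact]
  reach(d,b)  [via R2]
    edge(d,b)  [fact]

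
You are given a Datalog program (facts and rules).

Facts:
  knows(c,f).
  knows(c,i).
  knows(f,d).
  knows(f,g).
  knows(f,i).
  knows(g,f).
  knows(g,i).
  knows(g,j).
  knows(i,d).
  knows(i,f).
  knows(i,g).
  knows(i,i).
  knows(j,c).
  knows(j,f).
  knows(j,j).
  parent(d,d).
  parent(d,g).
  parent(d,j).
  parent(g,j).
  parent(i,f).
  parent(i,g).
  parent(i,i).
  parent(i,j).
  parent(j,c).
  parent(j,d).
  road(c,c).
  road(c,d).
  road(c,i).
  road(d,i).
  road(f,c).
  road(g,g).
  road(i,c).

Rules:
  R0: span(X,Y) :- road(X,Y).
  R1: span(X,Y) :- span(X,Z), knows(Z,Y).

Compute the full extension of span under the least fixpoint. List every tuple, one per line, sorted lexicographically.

span(c,c)
span(c,d)
span(c,f)
span(c,g)
span(c,i)
span(c,j)
span(d,c)
span(d,d)
span(d,f)
span(d,g)
span(d,i)
span(d,j)
span(f,c)
span(f,d)
span(f,f)
span(f,g)
span(f,i)
span(f,j)
span(g,c)
span(g,d)
span(g,f)
span(g,g)
span(g,i)
span(g,j)
span(i,c)
span(i,d)
span(i,f)
span(i,g)
span(i,i)
span(i,j)

round 1: derive span(c,c) via R0 from road(c,c)
round 1: derive span(c,d) via R0 from road(c,d)
round 1: derive span(c,i) via R0 from road(c,i)
round 1: derive span(d,i) via R0 from road(d,i)
round 1: derive span(f,c) via R0 from road(f,c)
round 1: derive span(g,g) via R0 from road(g,g)
round 1: derive span(i,c) via R0 from road(i,c)
round 2: derive span(c,f) via R1 from span(c,c), knows(c,f)
round 2: derive span(c,g) via R1 from span(c,i), knows(i,g)
round 2: derive span(d,d) via R1 from span(d,i), knows(i,d)
round 2: derive span(d,f) via R1 from span(d,i), knows(i,f)
round 2: derive span(d,g) via R1 from span(d,i), knows(i,g)
round 2: derive span(f,f) via R1 from span(f,c), knows(c,f)
round 2: derive span(f,i) via R1 from span(f,c), knows(c,i)
round 2: derive span(g,f) via R1 from span(g,g), knows(g,f)
round 2: derive span(g,i) via R1 from span(g,g), knows(g,i)
round 2: derive span(g,j) via R1 from span(g,g), knows(g,j)
round 2: derive span(i,f) via R1 from span(i,c), knows(c,f)
round 2: derive span(i,i) via R1 from span(i,c), knows(c,i)
round 3: derive span(c,j) via R1 from span(c,g), knows(g,j)
round 3: derive span(d,j) via R1 from span(d,g), knows(g,j)
round 3: derive span(f,d) via R1 from span(f,f), knows(f,d)
round 3: derive span(f,g) via R1 from span(f,f), knows(f,g)
round 3: derive span(g,c) via R1 from span(g,j), knows(j,c)
round 3: derive span(g,d) via R1 from span(g,f), knows(f,d)
round 3: derive span(i,d) via R1 from span(i,f), knows(f,d)
round 3: derive span(i,g) via R1 from span(i,f), knows(f,g)
round 4: derive span(d,c) via R1 from span(d,j), knows(j,c)
round 4: derive span(f,j) via R1 from span(f,g), knows(g,j)
round 4: derive span(i,j) via R1 from span(i,g), knows(g,j)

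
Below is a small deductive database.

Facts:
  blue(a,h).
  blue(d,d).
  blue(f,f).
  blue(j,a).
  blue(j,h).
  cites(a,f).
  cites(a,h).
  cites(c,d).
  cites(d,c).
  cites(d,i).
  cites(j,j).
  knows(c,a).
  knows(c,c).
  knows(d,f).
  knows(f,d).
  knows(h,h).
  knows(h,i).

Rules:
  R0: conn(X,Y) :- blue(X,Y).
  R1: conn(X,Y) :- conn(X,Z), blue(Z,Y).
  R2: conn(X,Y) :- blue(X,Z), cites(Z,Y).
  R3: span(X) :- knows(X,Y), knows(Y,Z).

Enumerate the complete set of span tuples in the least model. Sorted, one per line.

span(c)
span(d)
span(f)
span(h)

round 1: derive span(c) via R3 from knows(c,c), knows(c,a)
round 1: derive span(d) via R3 from knows(d,f), knows(f,d)
round 1: derive span(f) via R3 from knows(f,d), knows(d,f)
round 1: derive span(h) via R3 from knows(h,h), knows(h,h)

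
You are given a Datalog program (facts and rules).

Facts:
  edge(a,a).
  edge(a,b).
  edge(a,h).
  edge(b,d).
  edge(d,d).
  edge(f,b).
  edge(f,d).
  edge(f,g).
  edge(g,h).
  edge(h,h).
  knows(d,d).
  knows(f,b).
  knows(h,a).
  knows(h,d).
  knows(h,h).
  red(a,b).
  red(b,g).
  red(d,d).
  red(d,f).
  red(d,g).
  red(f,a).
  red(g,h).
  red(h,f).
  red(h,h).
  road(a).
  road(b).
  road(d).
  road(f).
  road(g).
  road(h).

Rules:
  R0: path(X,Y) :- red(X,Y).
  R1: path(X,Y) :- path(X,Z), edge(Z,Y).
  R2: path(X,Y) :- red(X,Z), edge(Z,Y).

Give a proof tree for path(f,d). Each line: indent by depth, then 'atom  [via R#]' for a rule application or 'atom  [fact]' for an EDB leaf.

path(f,d)  [via R1]
  path(f,b)  [via R2]
    red(f,a)  [fact]
    edge(a,b)  [fact]
  edge(b,d)  [fact]

round 1: derive path(a,b) via R0 from red(a,b)
round 1: derive path(b,g) via R0 from red(b,g)
round 1: derive path(d,d) via R0 from red(d,d)
round 1: derive path(d,f) via R0 from red(d,f)
round 1: derive path(d,g) via R0 from red(d,g)
round 1: derive path(f,a) via R0 from red(f,a)
round 1: derive path(g,h) via R0 from red(g,h)
round 1: derive path(h,f) via R0 from red(h,f)
round 1: derive path(h,h) via R0 from red(h,h)
round 1: derive path(a,d) via R2 from red(a,b), edge(b,d)
round 1: derive path(b,h) via R2 from red(b,g), edge(g,h)
round 1: derive path(d,b) via R2 from red(d,f), edge(f,b)
round 1: derive path(d,h) via R2 from red(d,g), edge(g,h)
round 1: derive path(f,b) via R2 from red(f,a), edge(a,b)
round 1: derive path(f,h) via R2 from red(f,a), edge(a,h)
round 1: derive path(h,b) via R2 from red(h,f), edge(f,b)
round 1: derive path(h,d) via R2 from red(h,f), edge(f,d)
round 1: derive path(h,g) via R2 from red(h,f), edge(f,g)
round 2: derive path(f,d) via R1 from path(f,b), edge(b,d)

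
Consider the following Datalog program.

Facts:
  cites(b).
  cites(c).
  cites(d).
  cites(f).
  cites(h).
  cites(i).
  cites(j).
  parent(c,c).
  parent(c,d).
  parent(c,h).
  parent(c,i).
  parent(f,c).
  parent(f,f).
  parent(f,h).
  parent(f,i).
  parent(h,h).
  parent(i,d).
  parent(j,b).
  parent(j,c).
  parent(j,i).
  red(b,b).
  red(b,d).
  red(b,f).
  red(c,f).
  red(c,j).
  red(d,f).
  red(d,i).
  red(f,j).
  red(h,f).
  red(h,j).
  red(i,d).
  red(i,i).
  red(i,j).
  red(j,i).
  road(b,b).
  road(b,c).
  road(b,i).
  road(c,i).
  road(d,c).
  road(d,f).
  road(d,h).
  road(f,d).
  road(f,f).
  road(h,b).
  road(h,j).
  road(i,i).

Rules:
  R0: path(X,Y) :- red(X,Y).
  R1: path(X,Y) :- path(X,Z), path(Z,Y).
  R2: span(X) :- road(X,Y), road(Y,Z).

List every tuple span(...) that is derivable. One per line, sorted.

round 1: derive span(b) via R2 from road(b,b), road(b,b)
round 1: derive span(c) via R2 from road(c,i), road(i,i)
round 1: derive span(d) via R2 from road(d,c), road(c,i)
round 1: derive span(f) via R2 from road(f,d), road(d,c)
round 1: derive span(h) via R2 from road(h,b), road(b,b)
round 1: derive span(i) via R2 from road(i,i), road(i,i)

span(b)
span(c)
span(d)
span(f)
span(h)
span(i)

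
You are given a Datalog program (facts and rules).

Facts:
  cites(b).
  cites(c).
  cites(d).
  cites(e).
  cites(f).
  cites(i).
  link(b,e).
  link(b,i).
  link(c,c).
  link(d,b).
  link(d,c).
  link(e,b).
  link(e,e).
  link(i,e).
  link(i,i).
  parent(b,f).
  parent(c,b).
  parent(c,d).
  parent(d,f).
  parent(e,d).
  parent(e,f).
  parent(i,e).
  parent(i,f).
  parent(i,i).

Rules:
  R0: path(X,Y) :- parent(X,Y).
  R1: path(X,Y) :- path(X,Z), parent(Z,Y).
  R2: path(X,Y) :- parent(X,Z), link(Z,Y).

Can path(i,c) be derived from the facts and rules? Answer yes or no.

round 1: derive path(b,f) via R0 from parent(b,f)
round 1: derive path(c,b) via R0 from parent(c,b)
round 1: derive path(c,d) via R0 from parent(c,d)
round 1: derive path(d,f) via R0 from parent(d,f)
round 1: derive path(e,d) via R0 from parent(e,d)
round 1: derive path(e,f) via R0 from parent(e,f)
round 1: derive path(i,e) via R0 from parent(i,e)
round 1: derive path(i,f) via R0 from parent(i,f)
round 1: derive path(i,i) via R0 from parent(i,i)
round 1: derive path(c,c) via R2 from parent(c,d), link(d,c)
round 1: derive path(c,e) via R2 from parent(c,b), link(b,e)
round 1: derive path(c,i) via R2 from parent(c,b), link(b,i)
round 1: derive path(e,b) via R2 from parent(e,d), link(d,b)
round 1: derive path(e,c) via R2 from parent(e,d), link(d,c)
round 1: derive path(i,b) via R2 from parent(i,e), link(e,b)
round 2: derive path(c,f) via R1 from path(c,b), parent(b,f)
round 2: derive path(i,d) via R1 from path(i,e), parent(e,d)

no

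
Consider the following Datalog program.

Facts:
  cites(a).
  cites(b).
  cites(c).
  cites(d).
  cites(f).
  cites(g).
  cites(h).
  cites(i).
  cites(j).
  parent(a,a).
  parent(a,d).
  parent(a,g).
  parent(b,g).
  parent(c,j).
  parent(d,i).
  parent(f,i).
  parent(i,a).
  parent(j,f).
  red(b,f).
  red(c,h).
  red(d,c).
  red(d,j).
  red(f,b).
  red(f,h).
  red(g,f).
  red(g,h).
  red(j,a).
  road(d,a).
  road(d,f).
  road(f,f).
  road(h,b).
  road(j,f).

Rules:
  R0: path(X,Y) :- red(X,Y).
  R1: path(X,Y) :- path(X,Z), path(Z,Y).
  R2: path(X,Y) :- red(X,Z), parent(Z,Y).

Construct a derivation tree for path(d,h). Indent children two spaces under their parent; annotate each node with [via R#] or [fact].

path(d,h)  [via R1]
  path(d,c)  [via R0]
    red(d,c)  [fact]
  path(c,h)  [via R0]
    red(c,h)  [fact]

round 1: derive path(b,f) via R0 from red(b,f)
round 1: derive path(c,h) via R0 from red(c,h)
round 1: derive path(d,c) via R0 from red(d,c)
round 1: derive path(d,j) via R0 from red(d,j)
round 1: derive path(f,b) via R0 from red(f,b)
round 1: derive path(f,h) via R0 from red(f,h)
round 1: derive path(g,f) via R0 from red(g,f)
round 1: derive path(g,h) via R0 from red(g,h)
round 1: derive path(j,a) via R0 from red(j,a)
round 1: derive path(b,i) via R2 from red(b,f), parent(f,i)
round 1: derive path(d,f) via R2 from red(d,j), parent(j,f)
round 1: derive path(f,g) via R2 from red(f,b), parent(b,g)
round 1: derive path(g,i) via R2 from red(g,f), parent(f,i)
round 1: derive path(j,d) via R2 from red(j,a), parent(a,d)
round 1: derive path(j,g) via R2 from red(j,a), parent(a,g)
round 2: derive path(b,b) via R1 from path(b,f), path(f,b)
round 2: derive path(b,g) via R1 from path(b,f), path(f,g)
round 2: derive path(b,h) via R1 from path(b,f), path(f,h)
round 2: derive path(d,a) via R1 from path(d,j), path(j,a)
round 2: derive path(d,b) via R1 from path(d,f), path(f,b)
round 2: derive path(d,d) via R1 from path(d,j), path(j,d)
round 2: derive path(d,g) via R1 from path(d,f), path(f,g)
round 2: derive path(d,h) via R1 from path(d,c), path(c,h)
round 2: derive path(f,f) via R1 from path(f,b), path(b,f)
round 2: derive path(f,i) via R1 from path(f,b), path(b,i)
round 2: derive path(g,b) via R1 from path(g,f), path(f,b)
round 2: derive path(g,g) via R1 from path(g,f), path(f,g)
round 2: derive path(j,c) via R1 from path(j,d), path(d,c)
round 2: derive path(j,f) via R1 from path(j,d), path(d,f)
round 2: derive path(j,h) via R1 from path(j,g), path(g,h)
round 2: derive path(j,i) via R1 from path(j,g), path(g,i)
round 2: derive path(j,j) via R1 from path(j,d), path(d,j)
round 3: derive path(d,i) via R1 from path(d,b), path(b,i)
round 3: derive path(j,b) via R1 from path(j,d), path(d,b)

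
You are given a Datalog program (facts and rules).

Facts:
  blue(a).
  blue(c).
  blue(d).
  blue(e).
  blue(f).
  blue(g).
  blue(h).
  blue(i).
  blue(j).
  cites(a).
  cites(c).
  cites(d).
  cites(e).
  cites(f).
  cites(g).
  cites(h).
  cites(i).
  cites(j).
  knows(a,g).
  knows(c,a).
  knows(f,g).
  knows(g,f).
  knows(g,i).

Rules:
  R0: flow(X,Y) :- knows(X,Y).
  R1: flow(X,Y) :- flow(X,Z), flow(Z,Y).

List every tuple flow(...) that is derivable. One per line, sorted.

round 1: derive flow(a,g) via R0 from knows(a,g)
round 1: derive flow(c,a) via R0 from knows(c,a)
round 1: derive flow(f,g) via R0 from knows(f,g)
round 1: derive flow(g,f) via R0 from knows(g,f)
round 1: derive flow(g,i) via R0 from knows(g,i)
round 2: derive flow(a,f) via R1 from flow(a,g), flow(g,f)
round 2: derive flow(a,i) via R1 from flow(a,g), flow(g,i)
round 2: derive flow(c,g) via R1 from flow(c,a), flow(a,g)
round 2: derive flow(f,f) via R1 from flow(f,g), flow(g,f)
round 2: derive flow(f,i) via R1 from flow(f,g), flow(g,i)
round 2: derive flow(g,g) via R1 from flow(g,f), flow(f,g)
round 3: derive flow(c,f) via R1 from flow(c,a), flow(a,f)
round 3: derive flow(c,i) via R1 from flow(c,a), flow(a,i)

flow(a,f)
flow(a,g)
flow(a,i)
flow(c,a)
flow(c,f)
flow(c,g)
flow(c,i)
flow(f,f)
flow(f,g)
flow(f,i)
flow(g,f)
flow(g,g)
flow(g,i)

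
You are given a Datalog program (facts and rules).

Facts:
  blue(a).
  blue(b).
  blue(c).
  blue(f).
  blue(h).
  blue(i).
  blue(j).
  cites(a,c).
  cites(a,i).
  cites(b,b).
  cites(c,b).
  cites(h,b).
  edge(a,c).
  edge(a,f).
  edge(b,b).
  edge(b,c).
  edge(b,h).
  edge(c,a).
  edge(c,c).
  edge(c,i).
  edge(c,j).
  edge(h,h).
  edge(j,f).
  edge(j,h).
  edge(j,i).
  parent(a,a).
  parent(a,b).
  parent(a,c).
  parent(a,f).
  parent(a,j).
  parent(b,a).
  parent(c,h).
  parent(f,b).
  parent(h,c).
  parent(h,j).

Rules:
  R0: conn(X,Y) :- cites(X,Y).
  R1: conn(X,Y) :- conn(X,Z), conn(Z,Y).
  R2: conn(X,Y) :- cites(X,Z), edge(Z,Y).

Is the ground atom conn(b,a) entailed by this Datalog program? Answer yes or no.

round 1: derive conn(a,c) via R0 from cites(a,c)
round 1: derive conn(a,i) via R0 from cites(a,i)
round 1: derive conn(b,b) via R0 from cites(b,b)
round 1: derive conn(c,b) via R0 from cites(c,b)
round 1: derive conn(h,b) via R0 from cites(h,b)
round 1: derive conn(a,a) via R2 from cites(a,c), edge(c,a)
round 1: derive conn(a,j) via R2 from cites(a,c), edge(c,j)
round 1: derive conn(b,c) via R2 from cites(b,b), edge(b,c)
round 1: derive conn(b,h) via R2 from cites(b,b), edge(b,h)
round 1: derive conn(c,c) via R2 from cites(c,b), edge(b,c)
round 1: derive conn(c,h) via R2 from cites(c,b), edge(b,h)
round 1: derive conn(h,c) via R2 from cites(h,b), edge(b,c)
round 1: derive conn(h,h) via R2 from cites(h,b), edge(b,h)
round 2: derive conn(a,b) via R1 from conn(a,c), conn(c,b)
round 2: derive conn(a,h) via R1 from conn(a,c), conn(c,h)

no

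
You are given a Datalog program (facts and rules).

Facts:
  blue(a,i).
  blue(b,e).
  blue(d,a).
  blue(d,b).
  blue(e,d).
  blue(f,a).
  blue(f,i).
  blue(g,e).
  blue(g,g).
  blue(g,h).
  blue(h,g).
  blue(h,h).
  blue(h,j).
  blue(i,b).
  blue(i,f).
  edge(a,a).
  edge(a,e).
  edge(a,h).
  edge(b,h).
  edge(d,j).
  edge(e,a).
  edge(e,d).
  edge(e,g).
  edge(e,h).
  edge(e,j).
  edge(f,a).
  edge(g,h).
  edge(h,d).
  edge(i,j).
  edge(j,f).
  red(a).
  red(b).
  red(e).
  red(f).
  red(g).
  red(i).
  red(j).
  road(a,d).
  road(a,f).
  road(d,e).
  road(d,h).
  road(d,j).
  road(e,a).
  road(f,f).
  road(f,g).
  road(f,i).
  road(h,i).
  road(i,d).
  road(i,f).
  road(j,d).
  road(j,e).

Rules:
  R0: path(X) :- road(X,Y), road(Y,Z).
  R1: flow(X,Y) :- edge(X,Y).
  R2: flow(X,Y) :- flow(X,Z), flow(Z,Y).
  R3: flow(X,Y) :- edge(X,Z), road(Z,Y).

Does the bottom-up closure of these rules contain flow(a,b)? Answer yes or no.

no

round 1: derive flow(a,a) via R1 from edge(a,a)
round 1: derive flow(a,e) via R1 from edge(a,e)
round 1: derive flow(a,h) via R1 from edge(a,h)
round 1: derive flow(b,h) via R1 from edge(b,h)
round 1: derive flow(d,j) via R1 from edge(d,j)
round 1: derive flow(e,a) via R1 from edge(e,a)
round 1: derive flow(e,d) via R1 from edge(e,d)
round 1: derive flow(e,g) via R1 from edge(e,g)
round 1: derive flow(e,h) via R1 from edge(e,h)
round 1: derive flow(e,j) via R1 from edge(e,j)
round 1: derive flow(f,a) via R1 from edge(f,a)
round 1: derive flow(g,h) via R1 from edge(g,h)
round 1: derive flow(h,d) via R1 from edge(h,d)
round 1: derive flow(i,j) via R1 from edge(i,j)
round 1: derive flow(j,f) via R1 from edge(j,f)
round 1: derive flow(a,d) via R3 from edge(a,a), road(a,d)
round 1: derive flow(a,f) via R3 from edge(a,a), road(a,f)
round 1: derive flow(a,i) via R3 from edge(a,h), road(h,i)
round 1: derive flow(b,i) via R3 from edge(b,h), road(h,i)
round 1: derive flow(d,d) via R3 from edge(d,j), road(j,d)
round 1: derive flow(d,e) via R3 from edge(d,j), road(j,e)
round 1: derive flow(e,e) via R3 from edge(e,d), road(d,e)
round 1: derive flow(e,f) via R3 from edge(e,a), road(a,f)
round 1: derive flow(e,i) via R3 from edge(e,h), road(h,i)
round 1: derive flow(f,d) via R3 from edge(f,a), road(a,d)
round 1: derive flow(f,f) via R3 from edge(f,a), road(a,f)
round 1: derive flow(g,i) via R3 from edge(g,h), road(h,i)
round 1: derive flow(h,e) via R3 from edge(h,d), road(d,e)
round 1: derive flow(h,h) via R3 from edge(h,d), road(d,h)
round 1: derive flow(h,j) via R3 from edge(h,d), road(d,j)
round 1: derive flow(i,d) via R3 from edge(i,j), road(j,d)
round 1: derive flow(i,e) via R3 from edge(i,j), road(j,e)
round 1: derive flow(j,g) via R3 from edge(j,f), road(f,g)
round 1: derive flow(j,i) via R3 from edge(j,f), road(f,i)
round 2: derive flow(a,g) via R2 from flow(a,e), flow(e,g)
round 2: derive flow(a,j) via R2 from flow(a,d), flow(d,j)
round 2: derive flow(b,d) via R2 from flow(b,h), flow(h,d)
round 2: derive flow(b,e) via R2 from flow(b,h), flow(h,e)
round 2: derive flow(b,j) via R2 from flow(b,h), flow(h,j)
round 2: derive flow(d,a) via R2 from flow(d,e), flow(e,a)
round 2: derive flow(d,f) via R2 from flow(d,e), flow(e,f)
round 2: derive flow(d,g) via R2 from flow(d,e), flow(e,g)
round 2: derive flow(d,h) via R2 from flow(d,e), flow(e,h)
round 2: derive flow(d,i) via R2 from flow(d,e), flow(e,i)
round 2: derive flow(f,e) via R2 from flow(f,a), flow(a,e)
round 2: derive flow(f,h) via R2 from flow(f,a), flow(a,h)
round 2: derive flow(f,i) via R2 from flow(f,a), flow(a,i)
round 2: derive flow(f,j) via R2 from flow(f,d), flow(d,j)
round 2: derive flow(g,d) via R2 from flow(g,h), flow(h,d)
round 2: derive flow(g,e) via R2 from flow(g,h), flow(h,e)
round 2: derive flow(g,j) via R2 from flow(g,h), flow(h,j)
round 2: derive flow(h,a) via R2 from flow(h,e), flow(e,a)
round 2: derive flow(h,f) via R2 from flow(h,e), flow(e,f)
round 2: derive flow(h,g) via R2 from flow(h,e), flow(e,g)
round 2: derive flow(h,i) via R2 from flow(h,e), flow(e,i)
round 2: derive flow(i,a) via R2 from flow(i,e), flow(e,a)
round 2: derive flow(i,f) via R2 from flow(i,e), flow(e,f)
round 2: derive flow(i,g) via R2 from flow(i,e), flow(e,g)
round 2: derive flow(i,h) via R2 from flow(i,e), flow(e,h)
round 2: derive flow(i,i) via R2 from flow(i,e), flow(e,i)
round 2: derive flow(j,a) via R2 from flow(j,f), flow(f,a)
round 2: derive flow(j,d) via R2 from flow(j,f), flow(f,d)
round 2: derive flow(j,e) via R2 from flow(j,i), flow(i,e)
round 2: derive flow(j,h) via R2 from flow(j,g), flow(g,h)
round 2: derive flow(j,j) via R2 from flow(j,i), flow(i,j)
round 3: derive flow(b,a) via R2 from flow(b,d), flow(d,a)
round 3: derive flow(b,f) via R2 from flow(b,d), flow(d,f)
round 3: derive flow(b,g) via R2 from flow(b,d), flow(d,g)
round 3: derive flow(f,g) via R2 from flow(f,a), flow(a,g)
round 3: derive flow(g,a) via R2 from flow(g,d), flow(d,a)
round 3: derive flow(g,f) via R2 from flow(g,d), flow(d,f)
round 3: derive flow(g,g) via R2 from flow(g,d), flow(d,g)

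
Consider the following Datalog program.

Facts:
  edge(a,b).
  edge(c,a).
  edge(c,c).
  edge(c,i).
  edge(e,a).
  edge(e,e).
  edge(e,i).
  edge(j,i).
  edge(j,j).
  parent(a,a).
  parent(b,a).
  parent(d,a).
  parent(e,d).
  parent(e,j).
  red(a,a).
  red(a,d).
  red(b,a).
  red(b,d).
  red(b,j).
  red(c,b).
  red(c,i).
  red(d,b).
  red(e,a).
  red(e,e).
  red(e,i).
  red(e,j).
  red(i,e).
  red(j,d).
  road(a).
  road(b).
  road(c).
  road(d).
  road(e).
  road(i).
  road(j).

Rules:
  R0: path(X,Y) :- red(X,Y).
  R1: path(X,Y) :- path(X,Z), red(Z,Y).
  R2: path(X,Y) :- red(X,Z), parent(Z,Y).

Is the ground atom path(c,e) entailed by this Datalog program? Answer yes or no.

round 1: derive path(a,a) via R0 from red(a,a)
round 1: derive path(a,d) via R0 from red(a,d)
round 1: derive path(b,a) via R0 from red(b,a)
round 1: derive path(b,d) via R0 from red(b,d)
round 1: derive path(b,j) via R0 from red(b,j)
round 1: derive path(c,b) via R0 from red(c,b)
round 1: derive path(c,i) via R0 from red(c,i)
round 1: derive path(d,b) via R0 from red(d,b)
round 1: derive path(e,a) via R0 from red(e,a)
round 1: derive path(e,e) via R0 from red(e,e)
round 1: derive path(e,i) via R0 from red(e,i)
round 1: derive path(e,j) via R0 from red(e,j)
round 1: derive path(i,e) via R0 from red(i,e)
round 1: derive path(j,d) via R0 from red(j,d)
round 1: derive path(c,a) via R2 from red(c,b), parent(b,a)
round 1: derive path(d,a) via R2 from red(d,b), parent(b,a)
round 1: derive path(e,d) via R2 from red(e,e), parent(e,d)
round 1: derive path(i,d) via R2 from red(i,e), parent(e,d)
round 1: derive path(i,j) via R2 from red(i,e), parent(e,j)
round 1: derive path(j,a) via R2 from red(j,d), parent(d,a)
round 2: derive path(a,b) via R1 from path(a,d), red(d,b)
round 2: derive path(b,b) via R1 from path(b,d), red(d,b)
round 2: derive path(c,d) via R1 from path(c,a), red(a,d)
round 2: derive path(c,e) via R1 from path(c,i), red(i,e)
round 2: derive path(c,j) via R1 from path(c,b), red(b,j)
round 2: derive path(d,d) via R1 from path(d,a), red(a,d)
round 2: derive path(d,j) via R1 from path(d,b), red(b,j)
round 2: derive path(e,b) via R1 from path(e,d), red(d,b)
round 2: derive path(i,a) via R1 from path(i,e), red(e,a)
round 2: derive path(i,b) via R1 from path(i,d), red(d,b)
round 2: derive path(i,i) via R1 from path(i,e), red(e,i)
round 2: derive path(j,b) via R1 from path(j,d), red(d,b)
round 3: derive path(a,j) via R1 from path(a,b), red(b,j)
round 3: derive path(j,j) via R1 from path(j,b), red(b,j)

yes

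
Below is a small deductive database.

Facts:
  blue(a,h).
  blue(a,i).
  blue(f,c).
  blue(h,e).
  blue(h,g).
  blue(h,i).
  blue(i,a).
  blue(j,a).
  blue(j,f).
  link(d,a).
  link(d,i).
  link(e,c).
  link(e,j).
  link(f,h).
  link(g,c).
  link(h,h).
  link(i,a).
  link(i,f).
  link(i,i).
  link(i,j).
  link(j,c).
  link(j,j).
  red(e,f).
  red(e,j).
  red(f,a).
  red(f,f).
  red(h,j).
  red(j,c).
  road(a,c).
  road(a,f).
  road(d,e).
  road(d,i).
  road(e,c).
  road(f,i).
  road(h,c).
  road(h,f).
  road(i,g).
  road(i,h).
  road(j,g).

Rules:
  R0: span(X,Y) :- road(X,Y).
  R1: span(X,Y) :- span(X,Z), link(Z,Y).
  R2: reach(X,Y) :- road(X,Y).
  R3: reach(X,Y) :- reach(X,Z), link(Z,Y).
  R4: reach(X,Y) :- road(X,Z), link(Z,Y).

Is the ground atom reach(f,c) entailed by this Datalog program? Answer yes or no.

yes

round 1: derive reach(a,c) via R2 from road(a,c)
round 1: derive reach(a,f) via R2 from road(a,f)
round 1: derive reach(d,e) via R2 from road(d,e)
round 1: derive reach(d,i) via R2 from road(d,i)
round 1: derive reach(e,c) via R2 from road(e,c)
round 1: derive reach(f,i) via R2 from road(f,i)
round 1: derive reach(h,c) via R2 from road(h,c)
round 1: derive reach(h,f) via R2 from road(h,f)
round 1: derive reach(i,g) via R2 from road(i,g)
round 1: derive reach(i,h) via R2 from road(i,h)
round 1: derive reach(j,g) via R2 from road(j,g)
round 1: derive reach(a,h) via R4 from road(a,f), link(f,h)
round 1: derive reach(d,a) via R4 from road(d,i), link(i,a)
round 1: derive reach(d,c) via R4 from road(d,e), link(e,c)
round 1: derive reach(d,f) via R4 from road(d,i), link(i,f)
round 1: derive reach(d,j) via R4 from road(d,e), link(e,j)
round 1: derive reach(f,a) via R4 from road(f,i), link(i,a)
round 1: derive reach(f,f) via R4 from road(f,i), link(i,f)
round 1: derive reach(f,j) via R4 from road(f,i), link(i,j)
round 1: derive reach(h,h) via R4 from road(h,f), link(f,h)
round 1: derive reach(i,c) via R4 from road(i,g), link(g,c)
round 1: derive reach(j,c) via R4 from road(j,g), link(g,c)
round 2: derive reach(d,h) via R3 from reach(d,f), link(f,h)
round 2: derive reach(f,c) via R3 from reach(f,j), link(j,c)
round 2: derive reach(f,h) via R3 from reach(f,f), link(f,h)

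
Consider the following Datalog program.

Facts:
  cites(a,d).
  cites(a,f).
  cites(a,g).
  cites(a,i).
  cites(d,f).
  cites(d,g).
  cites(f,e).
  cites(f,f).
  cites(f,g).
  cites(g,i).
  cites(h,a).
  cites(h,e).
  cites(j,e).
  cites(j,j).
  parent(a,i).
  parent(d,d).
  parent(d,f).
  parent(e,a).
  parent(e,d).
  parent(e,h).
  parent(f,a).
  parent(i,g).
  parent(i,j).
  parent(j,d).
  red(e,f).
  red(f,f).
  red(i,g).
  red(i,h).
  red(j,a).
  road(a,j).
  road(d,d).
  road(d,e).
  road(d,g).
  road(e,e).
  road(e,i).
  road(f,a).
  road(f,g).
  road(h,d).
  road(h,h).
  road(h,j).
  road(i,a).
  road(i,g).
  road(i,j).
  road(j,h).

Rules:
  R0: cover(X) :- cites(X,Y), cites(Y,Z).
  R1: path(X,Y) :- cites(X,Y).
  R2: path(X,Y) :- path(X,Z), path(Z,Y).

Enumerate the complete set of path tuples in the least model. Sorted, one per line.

path(a,d)
path(a,e)
path(a,f)
path(a,g)
path(a,i)
path(d,e)
path(d,f)
path(d,g)
path(d,i)
path(f,e)
path(f,f)
path(f,g)
path(f,i)
path(g,i)
path(h,a)
path(h,d)
path(h,e)
path(h,f)
path(h,g)
path(h,i)
path(j,e)
path(j,j)

round 1: derive path(a,d) via R1 from cites(a,d)
round 1: derive path(a,f) via R1 from cites(a,f)
round 1: derive path(a,g) via R1 from cites(a,g)
round 1: derive path(a,i) via R1 from cites(a,i)
round 1: derive path(d,f) via R1 from cites(d,f)
round 1: derive path(d,g) via R1 from cites(d,g)
round 1: derive path(f,e) via R1 from cites(f,e)
round 1: derive path(f,f) via R1 from cites(f,f)
round 1: derive path(f,g) via R1 from cites(f,g)
round 1: derive path(g,i) via R1 from cites(g,i)
round 1: derive path(h,a) via R1 from cites(h,a)
round 1: derive path(h,e) via R1 from cites(h,e)
round 1: derive path(j,e) via R1 from cites(j,e)
round 1: derive path(j,j) via R1 from cites(j,j)
round 2: derive path(a,e) via R2 from path(a,f), path(f,e)
round 2: derive path(d,e) via R2 from path(d,f), path(f,e)
round 2: derive path(d,i) via R2 from path(d,g), path(g,i)
round 2: derive path(f,i) via R2 from path(f,g), path(g,i)
round 2: derive path(h,d) via R2 from path(h,a), path(a,d)
round 2: derive path(h,f) via R2 from path(h,a), path(a,f)
round 2: derive path(h,g) via R2 from path(h,a), path(a,g)
round 2: derive path(h,i) via R2 from path(h,a), path(a,i)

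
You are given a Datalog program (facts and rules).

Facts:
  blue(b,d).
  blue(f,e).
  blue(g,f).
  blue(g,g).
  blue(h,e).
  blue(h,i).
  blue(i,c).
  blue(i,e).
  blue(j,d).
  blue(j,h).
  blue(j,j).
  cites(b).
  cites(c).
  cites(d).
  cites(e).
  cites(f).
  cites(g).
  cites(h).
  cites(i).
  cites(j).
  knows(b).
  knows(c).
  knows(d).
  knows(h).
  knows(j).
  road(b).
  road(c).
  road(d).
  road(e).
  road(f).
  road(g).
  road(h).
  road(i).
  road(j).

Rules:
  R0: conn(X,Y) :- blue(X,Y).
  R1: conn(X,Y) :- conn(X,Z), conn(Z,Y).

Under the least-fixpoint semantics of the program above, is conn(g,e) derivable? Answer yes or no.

round 1: derive conn(b,d) via R0 from blue(b,d)
round 1: derive conn(f,e) via R0 from blue(f,e)
round 1: derive conn(g,f) via R0 from blue(g,f)
round 1: derive conn(g,g) via R0 from blue(g,g)
round 1: derive conn(h,e) via R0 from blue(h,e)
round 1: derive conn(h,i) via R0 from blue(h,i)
round 1: derive conn(i,c) via R0 from blue(i,c)
round 1: derive conn(i,e) via R0 from blue(i,e)
round 1: derive conn(j,d) via R0 from blue(j,d)
round 1: derive conn(j,h) via R0 from blue(j,h)
round 1: derive conn(j,j) via R0 from blue(j,j)
round 2: derive conn(g,e) via R1 from conn(g,f), conn(f,e)
round 2: derive conn(h,c) via R1 from conn(h,i), conn(i,c)
round 2: derive conn(j,e) via R1 from conn(j,h), conn(h,e)
round 2: derive conn(j,i) via R1 from conn(j,h), conn(h,i)
round 3: derive conn(j,c) via R1 from conn(j,h), conn(h,c)

yes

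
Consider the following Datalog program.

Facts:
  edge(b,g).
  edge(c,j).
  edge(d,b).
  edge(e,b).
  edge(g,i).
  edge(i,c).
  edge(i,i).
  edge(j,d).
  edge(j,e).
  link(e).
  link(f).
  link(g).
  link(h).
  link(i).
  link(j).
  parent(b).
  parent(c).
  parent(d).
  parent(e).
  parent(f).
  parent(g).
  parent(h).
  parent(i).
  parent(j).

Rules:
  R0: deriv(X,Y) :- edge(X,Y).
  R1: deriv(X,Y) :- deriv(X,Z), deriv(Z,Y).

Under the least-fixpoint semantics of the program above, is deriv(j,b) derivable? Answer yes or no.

yes

round 1: derive deriv(b,g) via R0 from edge(b,g)
round 1: derive deriv(c,j) via R0 from edge(c,j)
round 1: derive deriv(d,b) via R0 from edge(d,b)
round 1: derive deriv(e,b) via R0 from edge(e,b)
round 1: derive deriv(g,i) via R0 from edge(g,i)
round 1: derive deriv(i,c) via R0 from edge(i,c)
round 1: derive deriv(i,i) via R0 from edge(i,i)
round 1: derive deriv(j,d) via R0 from edge(j,d)
round 1: derive deriv(j,e) via R0 from edge(j,e)
round 2: derive deriv(b,i) via R1 from deriv(b,g), deriv(g,i)
round 2: derive deriv(c,d) via R1 from deriv(c,j), deriv(j,d)
round 2: derive deriv(c,e) via R1 from deriv(c,j), deriv(j,e)
round 2: derive deriv(d,g) via R1 from deriv(d,b), deriv(b,g)
round 2: derive deriv(e,g) via R1 from deriv(e,b), deriv(b,g)
round 2: derive deriv(g,c) via R1 from deriv(g,i), deriv(i,c)
round 2: derive deriv(i,j) via R1 from deriv(i,c), deriv(c,j)
round 2: derive deriv(j,b) via R1 from deriv(j,d), deriv(d,b)
round 3: derive deriv(b,c) via R1 from deriv(b,g), deriv(g,c)
round 3: derive deriv(b,j) via R1 from deriv(b,i), deriv(i,j)
round 3: derive deriv(c,b) via R1 from deriv(c,d), deriv(d,b)
round 3: derive deriv(c,g) via R1 from deriv(c,d), deriv(d,g)
round 3: derive deriv(d,c) via R1 from deriv(d,g), deriv(g,c)
round 3: derive deriv(d,i) via R1 from deriv(d,b), deriv(b,i)
round 3: derive deriv(e,c) via R1 from deriv(e,g), deriv(g,c)
round 3: derive deriv(e,i) via R1 from deriv(e,b), deriv(b,i)
round 3: derive deriv(g,d) via R1 from deriv(g,c), deriv(c,d)
round 3: derive deriv(g,e) via R1 from deriv(g,c), deriv(c,e)
round 3: derive deriv(g,j) via R1 from deriv(g,c), deriv(c,j)
round 3: derive deriv(i,b) via R1 from deriv(i,j), deriv(j,b)
round 3: derive deriv(i,d) via R1 from deriv(i,c), deriv(c,d)
round 3: derive deriv(i,e) via R1 from deriv(i,c), deriv(c,e)
round 3: derive deriv(j,g) via R1 from deriv(j,b), deriv(b,g)
round 3: derive deriv(j,i) via R1 from deriv(j,b), deriv(b,i)
round 4: derive deriv(b,b) via R1 from deriv(b,c), deriv(c,b)
round 4: derive deriv(b,d) via R1 from deriv(b,c), deriv(c,d)
round 4: derive deriv(b,e) via R1 from deriv(b,c), deriv(c,e)
round 4: derive deriv(c,c) via R1 from deriv(c,b), deriv(b,c)
round 4: derive deriv(c,i) via R1 from deriv(c,b), deriv(b,i)
round 4: derive deriv(d,d) via R1 from deriv(d,c), deriv(c,d)
round 4: derive deriv(d,e) via R1 from deriv(d,c), deriv(c,e)
round 4: derive deriv(d,j) via R1 from deriv(d,b), deriv(b,j)
round 4: derive deriv(e,d) via R1 from deriv(e,c), deriv(c,d)
round 4: derive deriv(e,e) via R1 from deriv(e,c), deriv(c,e)
round 4: derive deriv(e,j) via R1 from deriv(e,b), deriv(b,j)
round 4: derive deriv(g,b) via R1 from deriv(g,c), deriv(c,b)
round 4: derive deriv(g,g) via R1 from deriv(g,c), deriv(c,g)
round 4: derive deriv(i,g) via R1 from deriv(i,b), deriv(b,g)
round 4: derive deriv(j,c) via R1 from deriv(j,b), deriv(b,c)
round 4: derive deriv(j,j) via R1 from deriv(j,b), deriv(b,j)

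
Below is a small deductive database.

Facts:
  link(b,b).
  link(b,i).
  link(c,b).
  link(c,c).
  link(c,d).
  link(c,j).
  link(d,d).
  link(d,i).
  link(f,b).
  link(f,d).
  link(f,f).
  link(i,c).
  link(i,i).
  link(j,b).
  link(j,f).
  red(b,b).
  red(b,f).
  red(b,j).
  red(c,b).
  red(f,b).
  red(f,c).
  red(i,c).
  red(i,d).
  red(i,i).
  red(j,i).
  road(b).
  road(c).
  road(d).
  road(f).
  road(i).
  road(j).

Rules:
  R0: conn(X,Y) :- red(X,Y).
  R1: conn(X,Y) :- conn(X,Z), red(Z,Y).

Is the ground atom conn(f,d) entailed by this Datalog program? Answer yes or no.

yes

round 1: derive conn(b,b) via R0 from red(b,b)
round 1: derive conn(b,f) via R0 from red(b,f)
round 1: derive conn(b,j) via R0 from red(b,j)
round 1: derive conn(c,b) via R0 from red(c,b)
round 1: derive conn(f,b) via R0 from red(f,b)
round 1: derive conn(f,c) via R0 from red(f,c)
round 1: derive conn(i,c) via R0 from red(i,c)
round 1: derive conn(i,d) via R0 from red(i,d)
round 1: derive conn(i,i) via R0 from red(i,i)
round 1: derive conn(j,i) via R0 from red(j,i)
round 2: derive conn(b,c) via R1 from conn(b,f), red(f,c)
round 2: derive conn(b,i) via R1 from conn(b,j), red(j,i)
round 2: derive conn(c,f) via R1 from conn(c,b), red(b,f)
round 2: derive conn(c,j) via R1 from conn(c,b), red(b,j)
round 2: derive conn(f,f) via R1 from conn(f,b), red(b,f)
round 2: derive conn(f,j) via R1 from conn(f,b), red(b,j)
round 2: derive conn(i,b) via R1 from conn(i,c), red(c,b)
round 2: derive conn(j,c) via R1 from conn(j,i), red(i,c)
round 2: derive conn(j,d) via R1 from conn(j,i), red(i,d)
round 3: derive conn(b,d) via R1 from conn(b,i), red(i,d)
round 3: derive conn(c,c) via R1 from conn(c,f), red(f,c)
round 3: derive conn(c,i) via R1 from conn(c,j), red(j,i)
round 3: derive conn(f,i) via R1 from conn(f,j), red(j,i)
round 3: derive conn(i,f) via R1 from conn(i,b), red(b,f)
round 3: derive conn(i,j) via R1 from conn(i,b), red(b,j)
round 3: derive conn(j,b) via R1 from conn(j,c), red(c,b)
round 4: derive conn(c,d) via R1 from conn(c,i), red(i,d)
round 4: derive conn(f,d) via R1 from conn(f,i), red(i,d)
round 4: derive conn(j,f) via R1 from conn(j,b), red(b,f)
round 4: derive conn(j,j) via R1 from conn(j,b), red(b,j)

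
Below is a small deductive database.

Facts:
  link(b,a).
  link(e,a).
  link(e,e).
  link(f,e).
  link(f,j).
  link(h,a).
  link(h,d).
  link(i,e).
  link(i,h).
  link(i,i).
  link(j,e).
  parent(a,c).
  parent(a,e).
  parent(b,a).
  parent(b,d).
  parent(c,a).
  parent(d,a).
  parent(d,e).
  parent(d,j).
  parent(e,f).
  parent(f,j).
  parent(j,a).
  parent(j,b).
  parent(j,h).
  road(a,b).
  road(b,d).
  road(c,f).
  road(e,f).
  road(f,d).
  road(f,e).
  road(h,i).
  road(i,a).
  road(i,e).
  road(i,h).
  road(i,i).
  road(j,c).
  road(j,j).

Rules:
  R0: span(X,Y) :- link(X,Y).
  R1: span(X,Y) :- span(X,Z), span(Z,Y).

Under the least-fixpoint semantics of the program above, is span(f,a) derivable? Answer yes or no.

yes

round 1: derive span(b,a) via R0 from link(b,a)
round 1: derive span(e,a) via R0 from link(e,a)
round 1: derive span(e,e) via R0 from link(e,e)
round 1: derive span(f,e) via R0 from link(f,e)
round 1: derive span(f,j) via R0 from link(f,j)
round 1: derive span(h,a) via R0 from link(h,a)
round 1: derive span(h,d) via R0 from link(h,d)
round 1: derive span(i,e) via R0 from link(i,e)
round 1: derive span(i,h) via R0 from link(i,h)
round 1: derive span(i,i) via R0 from link(i,i)
round 1: derive span(j,e) via R0 from link(j,e)
round 2: derive span(f,a) via R1 from span(f,e), span(e,a)
round 2: derive span(i,a) via R1 from span(i,e), span(e,a)
round 2: derive span(i,d) via R1 from span(i,h), span(h,d)
round 2: derive span(j,a) via R1 from span(j,e), span(e,a)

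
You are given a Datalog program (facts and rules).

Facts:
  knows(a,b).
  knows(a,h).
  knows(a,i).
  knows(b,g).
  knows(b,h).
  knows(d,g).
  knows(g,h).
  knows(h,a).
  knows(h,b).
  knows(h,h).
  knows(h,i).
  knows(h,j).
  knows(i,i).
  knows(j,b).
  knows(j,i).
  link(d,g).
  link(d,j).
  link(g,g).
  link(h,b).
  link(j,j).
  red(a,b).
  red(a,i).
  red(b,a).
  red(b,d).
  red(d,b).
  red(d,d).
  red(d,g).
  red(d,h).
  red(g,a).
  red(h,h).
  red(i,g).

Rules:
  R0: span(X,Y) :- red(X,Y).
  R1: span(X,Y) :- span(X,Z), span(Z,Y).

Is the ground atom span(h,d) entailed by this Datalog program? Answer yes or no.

round 1: derive span(a,b) via R0 from red(a,b)
round 1: derive span(a,i) via R0 from red(a,i)
round 1: derive span(b,a) via R0 from red(b,a)
round 1: derive span(b,d) via R0 from red(b,d)
round 1: derive span(d,b) via R0 from red(d,b)
round 1: derive span(d,d) via R0 from red(d,d)
round 1: derive span(d,g) via R0 from red(d,g)
round 1: derive span(d,h) via R0 from red(d,h)
round 1: derive span(g,a) via R0 from red(g,a)
round 1: derive span(h,h) via R0 from red(h,h)
round 1: derive span(i,g) via R0 from red(i,g)
round 2: derive span(a,a) via R1 from span(a,b), span(b,a)
round 2: derive span(a,d) via R1 from span(a,b), span(b,d)
round 2: derive span(a,g) via R1 from span(a,i), span(i,g)
round 2: derive span(b,b) via R1 from span(b,a), span(a,b)
round 2: derive span(b,g) via R1 from span(b,d), span(d,g)
round 2: derive span(b,h) via R1 from span(b,d), span(d,h)
round 2: derive span(b,i) via R1 from span(b,a), span(a,i)
round 2: derive span(d,a) via R1 from span(d,b), span(b,a)
round 2: derive span(g,b) via R1 from span(g,a), span(a,b)
round 2: derive span(g,i) via R1 from span(g,a), span(a,i)
round 2: derive span(i,a) via R1 from span(i,g), span(g,a)
round 3: derive span(a,h) via R1 from span(a,b), span(b,h)
round 3: derive span(d,i) via R1 from span(d,a), span(a,i)
round 3: derive span(g,d) via R1 from span(g,a), span(a,d)
round 3: derive span(g,g) via R1 from span(g,a), span(a,g)
round 3: derive span(g,h) via R1 from span(g,b), span(b,h)
round 3: derive span(i,b) via R1 from span(i,a), span(a,b)
round 3: derive span(i,d) via R1 from span(i,a), span(a,d)
round 3: derive span(i,i) via R1 from span(i,a), span(a,i)
round 4: derive span(i,h) via R1 from span(i,a), span(a,h)

no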